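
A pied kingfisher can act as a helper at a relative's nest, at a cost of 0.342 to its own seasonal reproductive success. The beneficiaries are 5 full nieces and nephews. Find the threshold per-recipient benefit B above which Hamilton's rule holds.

r to a full niece or nephew = 0.25 (full aunt/uncle↔niece/nephew: two paths of length 3 through the shared grandparent pair: r = 2·(1/2)^3 = 1/4).
Hamilton's rule with n recipients of equal r: n·r·B > C, so B > C/(n·r) = 0.342/(5·0.25) = 0.2736.

0.2736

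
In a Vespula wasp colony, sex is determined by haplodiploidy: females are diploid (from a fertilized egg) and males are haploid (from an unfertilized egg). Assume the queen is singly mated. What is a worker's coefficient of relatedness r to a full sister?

0.75

Haplodiploid full sisters inherit their father's entire haploid genome identically (contributing 1/2) and on average half of their mother's contribution (1/2 · 1/2 = 1/4); r = 1/2 + 1/4 = 3/4.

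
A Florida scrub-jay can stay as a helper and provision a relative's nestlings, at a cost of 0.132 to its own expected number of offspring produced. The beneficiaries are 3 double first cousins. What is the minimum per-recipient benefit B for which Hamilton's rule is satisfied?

0.176

r to a double first cousin = 0.25 (double first cousins share both grandparent pairs — four paths of length 4: r = 4·(1/2)^4 = 1/4).
Hamilton's rule with n recipients of equal r: n·r·B > C, so B > C/(n·r) = 0.132/(3·0.25) = 0.176.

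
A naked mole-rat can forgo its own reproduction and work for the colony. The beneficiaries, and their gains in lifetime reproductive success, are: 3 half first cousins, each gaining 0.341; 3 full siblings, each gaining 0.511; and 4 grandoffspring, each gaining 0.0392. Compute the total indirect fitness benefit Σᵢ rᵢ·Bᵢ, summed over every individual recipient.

r to a half first cousin = 0.0625 (half first cousins share one grandparent — one path of length 4: r = (1/2)^4 = 1/16).
r to a full sibling = 0.5 (full sibs share both parents — two paths of length 2: r = 2·(1/2)^2 = 1/2).
r to a grandoffspring = 0.25 (two parent–offspring links: r = (1/2)^2 = 1/4).
Summing one r·B term per recipient: 3·0.0625·0.341 + 3·0.5·0.511 + 4·0.25·0.0392 = 0.8696375.

0.8696375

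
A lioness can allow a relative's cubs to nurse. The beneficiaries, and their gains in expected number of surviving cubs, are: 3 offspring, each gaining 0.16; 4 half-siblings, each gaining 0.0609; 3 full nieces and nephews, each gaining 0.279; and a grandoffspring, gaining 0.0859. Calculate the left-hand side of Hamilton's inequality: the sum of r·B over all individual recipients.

0.531625

r to an offspring = 1/2 (one parent–offspring link: r = (1/2)^1 = 1/2).
r to a half-sibling = 1/4 (half-sibs share one parent — one path of length 2: r = (1/2)^2 = 1/4).
r to a full niece or nephew = 0.25 (full aunt/uncle↔niece/nephew: two paths of length 3 through the shared grandparent pair: r = 2·(1/2)^3 = 1/4).
r to a grandoffspring = 1/4 (two parent–offspring links: r = (1/2)^2 = 1/4).
Summing one r·B term per recipient: 3·0.5·0.16 + 4·0.25·0.0609 + 3·0.25·0.279 + 1·0.25·0.0859 = 0.531625.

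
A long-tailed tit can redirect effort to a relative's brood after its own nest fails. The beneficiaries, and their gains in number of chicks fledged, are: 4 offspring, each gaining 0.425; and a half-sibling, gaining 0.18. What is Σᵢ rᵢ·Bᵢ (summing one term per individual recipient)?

0.895

r to an offspring = 0.5 (one parent–offspring link: r = (1/2)^1 = 1/2).
r to a half-sibling = 0.25 (half-sibs share one parent — one path of length 2: r = (1/2)^2 = 1/4).
Summing one r·B term per recipient: 4·0.5·0.425 + 1·0.25·0.18 = 0.895.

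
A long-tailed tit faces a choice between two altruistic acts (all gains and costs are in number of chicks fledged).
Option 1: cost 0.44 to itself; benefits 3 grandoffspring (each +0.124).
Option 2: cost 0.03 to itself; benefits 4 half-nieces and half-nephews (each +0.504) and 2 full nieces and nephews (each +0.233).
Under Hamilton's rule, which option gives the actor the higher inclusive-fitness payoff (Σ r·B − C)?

Option 1: r to a grandoffspring = 0.25.
Option 1: Σ r·B − C = (3·0.25·0.124) − 0.44 = -0.347.
Option 2: r to a half-niece or half-nephew = 0.125.
Option 2: r to a full niece or nephew = 0.25.
Option 2: Σ r·B − C = (4·0.125·0.504 + 2·0.25·0.233) − 0.03 = 0.3385.
Option 2 has the higher net inclusive-fitness payoff.

Option 2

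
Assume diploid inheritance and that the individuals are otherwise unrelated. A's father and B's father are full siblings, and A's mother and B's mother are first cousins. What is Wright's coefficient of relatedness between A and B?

0.15625

Wright's path rule: contributions from independent ancestry routes add.
A and B are related in two ways: first cousins through their fathers (r = 1/8) and second cousins through their mothers (r = 1/32).
r = 1/8 + 1/32 = 0.15625.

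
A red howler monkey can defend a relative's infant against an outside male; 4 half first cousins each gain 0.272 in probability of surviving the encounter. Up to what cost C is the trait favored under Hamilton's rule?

r to a half first cousin = 1/16 (half first cousins share one grandparent — one path of length 4: r = (1/2)^4 = 1/16).
Hamilton's rule: n·r·B > C, so the trait is favored while C < n·r·B = 4·0.0625·0.272 = 0.068.

0.068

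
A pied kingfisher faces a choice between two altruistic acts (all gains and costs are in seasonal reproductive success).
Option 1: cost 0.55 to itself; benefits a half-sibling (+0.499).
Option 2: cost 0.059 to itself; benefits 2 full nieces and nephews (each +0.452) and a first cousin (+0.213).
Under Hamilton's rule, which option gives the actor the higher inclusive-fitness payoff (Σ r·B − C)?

Option 1: r to a half-sibling = 0.25.
Option 1: Σ r·B − C = (1·0.25·0.499) − 0.55 = -0.42525.
Option 2: r to a full niece or nephew = 0.25.
Option 2: r to a first cousin = 0.125.
Option 2: Σ r·B − C = (2·0.25·0.452 + 1·0.125·0.213) − 0.059 = 0.193625.
Option 2 has the higher net inclusive-fitness payoff.

Option 2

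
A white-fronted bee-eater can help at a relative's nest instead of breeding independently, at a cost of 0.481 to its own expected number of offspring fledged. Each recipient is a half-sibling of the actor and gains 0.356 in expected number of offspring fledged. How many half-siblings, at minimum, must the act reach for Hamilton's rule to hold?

r to a half-sibling = 0.25 (half-sibs share one parent — one path of length 2: r = (1/2)^2 = 1/4).
Hamilton's rule: n·r·B > C  ⇒  n > C/(r·B) = 0.481/(0.25·0.356) = 5.404.
The smallest integer exceeding 5.404 is 6.

6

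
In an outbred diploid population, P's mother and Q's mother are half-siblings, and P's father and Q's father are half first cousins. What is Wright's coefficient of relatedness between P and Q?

Independent pedigree routes through distinct common ancestors add.
P and Q are related in two ways: half first cousins through their mothers (r = 1/16) and half second cousins through their fathers (r = 1/64).
r = 1/16 + 1/64 = 5/64 = 0.078125.

0.078125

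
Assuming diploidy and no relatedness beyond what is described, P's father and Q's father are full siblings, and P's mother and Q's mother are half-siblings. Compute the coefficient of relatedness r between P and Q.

Relatedness sums over independent paths through distinct common ancestors.
P and Q are related in two ways: first cousins through their fathers (r = 1/8) and half first cousins through their mothers (r = 1/16).
r = 1/8 + 1/16 = 3/16 = 0.1875.

0.1875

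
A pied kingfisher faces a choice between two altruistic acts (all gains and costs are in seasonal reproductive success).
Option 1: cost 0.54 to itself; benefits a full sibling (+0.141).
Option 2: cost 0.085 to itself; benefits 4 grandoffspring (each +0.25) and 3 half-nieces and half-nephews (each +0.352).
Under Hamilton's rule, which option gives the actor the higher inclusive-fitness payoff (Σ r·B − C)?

Option 1: r to a full sibling = 0.5.
Option 1: Σ r·B − C = (1·0.5·0.141) − 0.54 = -0.4695.
Option 2: r to a grandoffspring = 0.25.
Option 2: r to a half-niece or half-nephew = 0.125.
Option 2: Σ r·B − C = (4·0.25·0.25 + 3·0.125·0.352) − 0.085 = 0.297.
Option 2 has the higher net inclusive-fitness payoff.

Option 2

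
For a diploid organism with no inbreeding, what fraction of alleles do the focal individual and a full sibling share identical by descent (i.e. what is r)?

0.5

Each parent–offspring link contributes a factor of 1/2, and independent paths through distinct common ancestors add.
Full sibs share both parents — two paths of length 2: r = 2·(1/2)^2 = 1/2.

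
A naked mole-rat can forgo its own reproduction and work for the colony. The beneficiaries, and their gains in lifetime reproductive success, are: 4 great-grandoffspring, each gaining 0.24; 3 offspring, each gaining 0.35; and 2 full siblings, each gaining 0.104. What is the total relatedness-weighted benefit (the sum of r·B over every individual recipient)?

r to a great-grandoffspring = 1/8 (three parent–offspring links: r = (1/2)^3 = 1/8).
r to an offspring = 1/2 (one parent–offspring link: r = (1/2)^1 = 1/2).
r to a full sibling = 0.5 (full sibs share both parents — two paths of length 2: r = 2·(1/2)^2 = 1/2).
Summing one r·B term per recipient: 4·0.125·0.24 + 3·0.5·0.35 + 2·0.5·0.104 = 0.749.

0.749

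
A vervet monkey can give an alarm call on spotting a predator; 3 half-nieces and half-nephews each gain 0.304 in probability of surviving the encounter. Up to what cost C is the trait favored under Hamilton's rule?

0.114

r to a half-niece or half-nephew = 1/8 (half-aunt/uncle↔niece/nephew: one path of length 3: r = (1/2)^3 = 1/8).
Hamilton's rule: n·r·B > C, so the trait is favored while C < n·r·B = 3·0.125·0.304 = 0.114.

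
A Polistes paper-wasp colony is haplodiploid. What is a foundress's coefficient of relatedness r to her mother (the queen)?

0.5

One meiotic link between diploid queen and diploid daughter: r = 1/2.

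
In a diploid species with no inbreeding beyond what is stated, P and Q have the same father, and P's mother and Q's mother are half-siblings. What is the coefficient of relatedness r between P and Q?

Relatedness sums over independent paths through distinct common ancestors.
P and Q are related in two ways: half-sibs through their shared father (r = 1/4) and half first cousins through their mothers (r = 1/16).
r = 1/4 + 1/16 = 0.3125.

0.3125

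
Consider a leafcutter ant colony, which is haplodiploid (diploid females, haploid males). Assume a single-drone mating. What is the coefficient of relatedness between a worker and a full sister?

Haplodiploid full sisters inherit their father's entire haploid genome identically (contributing 1/2) and on average half of their mother's contribution (1/2 · 1/2 = 1/4); r = 1/2 + 1/4 = 3/4.

0.75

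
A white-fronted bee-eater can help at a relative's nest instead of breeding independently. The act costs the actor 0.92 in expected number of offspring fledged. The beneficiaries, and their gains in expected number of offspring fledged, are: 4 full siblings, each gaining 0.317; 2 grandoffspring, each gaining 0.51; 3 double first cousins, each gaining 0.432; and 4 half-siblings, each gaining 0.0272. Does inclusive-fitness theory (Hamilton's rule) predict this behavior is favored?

Yes

Hamilton's rule: the trait is favored when the sum of r·B over every recipient exceeds the actor's cost C.
r to a full sibling = 0.5 (full sibs share both parents — two paths of length 2: r = 2·(1/2)^2 = 1/2).
r to a grandoffspring = 0.25 (two parent–offspring links: r = (1/2)^2 = 1/4).
r to a double first cousin = 1/4 (double first cousins share both grandparent pairs — four paths of length 4: r = 4·(1/2)^4 = 1/4).
r to a half-sibling = 1/4 (half-sibs share one parent — one path of length 2: r = (1/2)^2 = 1/4).
Summing one r·B term per recipient: 4·0.5·0.317 + 2·0.25·0.51 + 3·0.25·0.432 + 4·0.25·0.0272 = 1.2402.
1.2402 > 0.92: the indirect benefit exceeds the cost.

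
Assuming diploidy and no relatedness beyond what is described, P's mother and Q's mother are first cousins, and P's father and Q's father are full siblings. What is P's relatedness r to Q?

Independent pedigree routes through distinct common ancestors add.
P and Q are related in two ways: second cousins through their mothers (r = 1/32) and first cousins through their fathers (r = 1/8).
r = 1/32 + 1/8 = 0.15625.

0.15625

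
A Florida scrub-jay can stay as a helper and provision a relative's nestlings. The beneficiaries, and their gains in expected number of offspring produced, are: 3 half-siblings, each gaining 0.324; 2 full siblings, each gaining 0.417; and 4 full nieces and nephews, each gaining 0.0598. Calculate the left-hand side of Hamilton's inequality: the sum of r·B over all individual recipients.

r to a half-sibling = 1/4 (half-sibs share one parent — one path of length 2: r = (1/2)^2 = 1/4).
r to a full sibling = 0.5 (full sibs share both parents — two paths of length 2: r = 2·(1/2)^2 = 1/2).
r to a full niece or nephew = 1/4 (full aunt/uncle↔niece/nephew: two paths of length 3 through the shared grandparent pair: r = 2·(1/2)^3 = 1/4).
Summing one r·B term per recipient: 3·0.25·0.324 + 2·0.5·0.417 + 4·0.25·0.0598 = 0.7198.

0.7198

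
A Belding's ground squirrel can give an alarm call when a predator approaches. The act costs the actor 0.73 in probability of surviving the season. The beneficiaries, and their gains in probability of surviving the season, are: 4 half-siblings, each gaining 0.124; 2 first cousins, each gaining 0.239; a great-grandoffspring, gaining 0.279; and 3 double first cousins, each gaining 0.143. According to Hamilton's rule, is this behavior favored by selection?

No

Hamilton's rule: the trait is favored when the sum of r·B over every recipient exceeds the actor's cost C.
r to a half-sibling = 0.25 (half-sibs share one parent — one path of length 2: r = (1/2)^2 = 1/4).
r to a first cousin = 0.125 (first cousins share one grandparent pair — two paths of length 4: r = 2·(1/2)^4 = 1/8).
r to a great-grandoffspring = 1/8 (three parent–offspring links: r = (1/2)^3 = 1/8).
r to a double first cousin = 1/4 (double first cousins share both grandparent pairs — four paths of length 4: r = 4·(1/2)^4 = 1/4).
Summing one r·B term per recipient: 4·0.25·0.124 + 2·0.125·0.239 + 1·0.125·0.279 + 3·0.25·0.143 = 0.325875.
0.325875 < 0.73: the indirect benefit is less than the cost.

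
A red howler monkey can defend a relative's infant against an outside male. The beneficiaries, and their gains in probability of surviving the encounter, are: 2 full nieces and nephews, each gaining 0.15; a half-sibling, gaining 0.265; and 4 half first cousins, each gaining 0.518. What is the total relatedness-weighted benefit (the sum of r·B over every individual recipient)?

0.27075

r to a full niece or nephew = 0.25 (full aunt/uncle↔niece/nephew: two paths of length 3 through the shared grandparent pair: r = 2·(1/2)^3 = 1/4).
r to a half-sibling = 0.25 (half-sibs share one parent — one path of length 2: r = (1/2)^2 = 1/4).
r to a half first cousin = 1/16 (half first cousins share one grandparent — one path of length 4: r = (1/2)^4 = 1/16).
Summing one r·B term per recipient: 2·0.25·0.15 + 1·0.25·0.265 + 4·0.0625·0.518 = 0.27075.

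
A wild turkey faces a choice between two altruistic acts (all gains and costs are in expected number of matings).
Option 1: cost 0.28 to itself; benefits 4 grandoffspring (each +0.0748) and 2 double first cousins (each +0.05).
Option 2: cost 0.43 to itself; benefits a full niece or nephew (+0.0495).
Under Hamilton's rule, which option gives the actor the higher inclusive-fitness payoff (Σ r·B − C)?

Option 1: r to a grandoffspring = 0.25.
Option 1: r to a double first cousin = 0.25.
Option 1: Σ r·B − C = (4·0.25·0.0748 + 2·0.25·0.05) − 0.28 = -0.1802.
Option 2: r to a full niece or nephew = 0.25.
Option 2: Σ r·B − C = (1·0.25·0.0495) − 0.43 = -0.417625.
Option 1 has the higher net inclusive-fitness payoff.

Option 1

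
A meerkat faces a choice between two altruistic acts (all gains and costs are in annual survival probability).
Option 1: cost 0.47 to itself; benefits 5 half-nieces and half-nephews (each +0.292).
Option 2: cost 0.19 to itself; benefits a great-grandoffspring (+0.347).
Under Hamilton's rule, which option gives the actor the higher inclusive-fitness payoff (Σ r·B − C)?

Option 2

Option 1: r to a half-niece or half-nephew = 0.125.
Option 1: Σ r·B − C = (5·0.125·0.292) − 0.47 = -0.2875.
Option 2: r to a great-grandoffspring = 0.125.
Option 2: Σ r·B − C = (1·0.125·0.347) − 0.19 = -0.146625.
Option 2 has the higher net inclusive-fitness payoff.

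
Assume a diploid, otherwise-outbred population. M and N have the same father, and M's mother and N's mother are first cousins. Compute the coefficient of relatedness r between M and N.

Independent pedigree routes through distinct common ancestors add.
M and N are related in two ways: half-sibs through their shared father (r = 1/4) and second cousins through their mothers (r = 1/32).
r = 1/4 + 1/32 = 9/32 = 0.28125.

0.28125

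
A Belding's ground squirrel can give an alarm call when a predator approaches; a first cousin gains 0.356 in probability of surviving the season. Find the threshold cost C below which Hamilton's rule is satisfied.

0.0445

r to a first cousin = 0.125 (first cousins share one grandparent pair — two paths of length 4: r = 2·(1/2)^4 = 1/8).
Hamilton's rule: n·r·B > C, so the trait is favored while C < n·r·B = 1·0.125·0.356 = 0.0445.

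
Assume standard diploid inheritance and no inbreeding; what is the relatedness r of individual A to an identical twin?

Each parent–offspring link contributes a factor of 1/2, and independent paths through distinct common ancestors add.
Monozygotic twins share every allele identical by descent: r = 1.

1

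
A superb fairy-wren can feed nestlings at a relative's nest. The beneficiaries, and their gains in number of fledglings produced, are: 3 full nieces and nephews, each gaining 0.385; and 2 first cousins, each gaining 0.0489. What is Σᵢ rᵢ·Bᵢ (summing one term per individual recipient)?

r to a full niece or nephew = 0.25 (full aunt/uncle↔niece/nephew: two paths of length 3 through the shared grandparent pair: r = 2·(1/2)^3 = 1/4).
r to a first cousin = 1/8 (first cousins share one grandparent pair — two paths of length 4: r = 2·(1/2)^4 = 1/8).
Summing one r·B term per recipient: 3·0.25·0.385 + 2·0.125·0.0489 = 0.300975.

0.300975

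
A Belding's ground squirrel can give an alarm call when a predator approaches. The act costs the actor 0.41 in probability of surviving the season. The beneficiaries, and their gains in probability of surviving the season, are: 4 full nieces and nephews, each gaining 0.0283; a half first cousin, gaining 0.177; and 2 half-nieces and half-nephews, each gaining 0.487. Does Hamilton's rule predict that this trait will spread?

No

Hamilton's rule: the trait is favored when the sum of r·B over every recipient exceeds the actor's cost C.
r to a full niece or nephew = 1/4 (full aunt/uncle↔niece/nephew: two paths of length 3 through the shared grandparent pair: r = 2·(1/2)^3 = 1/4).
r to a half first cousin = 0.0625 (half first cousins share one grandparent — one path of length 4: r = (1/2)^4 = 1/16).
r to a half-niece or half-nephew = 0.125 (half-aunt/uncle↔niece/nephew: one path of length 3: r = (1/2)^3 = 1/8).
Summing one r·B term per recipient: 4·0.25·0.0283 + 1·0.0625·0.177 + 2·0.125·0.487 = 0.1611125.
0.1611125 < 0.41: the indirect benefit is less than the cost.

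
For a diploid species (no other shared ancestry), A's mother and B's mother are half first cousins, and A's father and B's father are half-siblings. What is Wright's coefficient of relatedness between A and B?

0.078125

Relatedness sums over independent paths through distinct common ancestors.
A and B are related in two ways: half second cousins through their mothers (r = 1/64) and half first cousins through their fathers (r = 1/16).
r = 1/64 + 1/16 = 5/64 = 0.078125.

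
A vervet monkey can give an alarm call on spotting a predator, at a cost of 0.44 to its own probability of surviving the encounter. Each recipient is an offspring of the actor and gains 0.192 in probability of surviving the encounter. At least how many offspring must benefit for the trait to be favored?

5

r to an offspring = 1/2 (one parent–offspring link: r = (1/2)^1 = 1/2).
Hamilton's rule: n·r·B > C  ⇒  n > C/(r·B) = 0.44/(0.5·0.192) = 4.583.
The smallest integer exceeding 4.583 is 5.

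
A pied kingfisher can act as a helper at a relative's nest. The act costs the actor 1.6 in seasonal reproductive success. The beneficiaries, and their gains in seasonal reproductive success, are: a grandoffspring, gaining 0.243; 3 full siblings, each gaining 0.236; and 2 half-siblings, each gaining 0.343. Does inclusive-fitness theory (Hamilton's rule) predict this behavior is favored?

No

Hamilton's rule: the trait is favored when the sum of r·B over every recipient exceeds the actor's cost C.
r to a grandoffspring = 0.25 (two parent–offspring links: r = (1/2)^2 = 1/4).
r to a full sibling = 1/2 (full sibs share both parents — two paths of length 2: r = 2·(1/2)^2 = 1/2).
r to a half-sibling = 0.25 (half-sibs share one parent — one path of length 2: r = (1/2)^2 = 1/4).
Summing one r·B term per recipient: 1·0.25·0.243 + 3·0.5·0.236 + 2·0.25·0.343 = 0.58625.
0.58625 < 1.6: the indirect benefit is less than the cost.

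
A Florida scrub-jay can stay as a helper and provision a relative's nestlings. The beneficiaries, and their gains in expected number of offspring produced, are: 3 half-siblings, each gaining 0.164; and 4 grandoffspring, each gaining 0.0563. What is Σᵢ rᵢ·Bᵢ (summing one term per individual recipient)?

0.1793

r to a half-sibling = 0.25 (half-sibs share one parent — one path of length 2: r = (1/2)^2 = 1/4).
r to a grandoffspring = 0.25 (two parent–offspring links: r = (1/2)^2 = 1/4).
Summing one r·B term per recipient: 3·0.25·0.164 + 4·0.25·0.0563 = 0.1793.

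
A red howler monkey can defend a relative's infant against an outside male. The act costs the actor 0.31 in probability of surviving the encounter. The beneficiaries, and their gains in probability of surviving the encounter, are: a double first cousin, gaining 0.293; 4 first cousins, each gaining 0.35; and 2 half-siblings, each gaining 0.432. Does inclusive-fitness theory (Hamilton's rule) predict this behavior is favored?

Yes

Hamilton's rule: the trait is favored when the sum of r·B over every recipient exceeds the actor's cost C.
r to a double first cousin = 0.25 (double first cousins share both grandparent pairs — four paths of length 4: r = 4·(1/2)^4 = 1/4).
r to a first cousin = 0.125 (first cousins share one grandparent pair — two paths of length 4: r = 2·(1/2)^4 = 1/8).
r to a half-sibling = 1/4 (half-sibs share one parent — one path of length 2: r = (1/2)^2 = 1/4).
Summing one r·B term per recipient: 1·0.25·0.293 + 4·0.125·0.35 + 2·0.25·0.432 = 0.46425.
0.46425 > 0.31: the indirect benefit exceeds the cost.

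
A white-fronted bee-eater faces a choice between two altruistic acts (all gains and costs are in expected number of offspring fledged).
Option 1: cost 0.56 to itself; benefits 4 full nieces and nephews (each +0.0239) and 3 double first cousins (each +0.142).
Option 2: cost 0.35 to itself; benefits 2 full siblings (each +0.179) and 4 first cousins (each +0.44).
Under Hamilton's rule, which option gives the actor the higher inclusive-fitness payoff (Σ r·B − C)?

Option 2

Option 1: r to a full niece or nephew = 0.25.
Option 1: r to a double first cousin = 0.25.
Option 1: Σ r·B − C = (4·0.25·0.0239 + 3·0.25·0.142) − 0.56 = -0.4296.
Option 2: r to a full sibling = 0.5.
Option 2: r to a first cousin = 0.125.
Option 2: Σ r·B − C = (2·0.5·0.179 + 4·0.125·0.44) − 0.35 = 0.049.
Option 2 has the higher net inclusive-fitness payoff.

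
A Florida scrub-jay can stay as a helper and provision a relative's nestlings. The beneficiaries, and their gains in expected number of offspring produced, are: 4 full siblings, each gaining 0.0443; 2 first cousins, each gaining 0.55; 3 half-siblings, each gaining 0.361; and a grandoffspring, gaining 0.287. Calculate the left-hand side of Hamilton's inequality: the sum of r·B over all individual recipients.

0.5686

r to a full sibling = 0.5 (full sibs share both parents — two paths of length 2: r = 2·(1/2)^2 = 1/2).
r to a first cousin = 1/8 (first cousins share one grandparent pair — two paths of length 4: r = 2·(1/2)^4 = 1/8).
r to a half-sibling = 0.25 (half-sibs share one parent — one path of length 2: r = (1/2)^2 = 1/4).
r to a grandoffspring = 1/4 (two parent–offspring links: r = (1/2)^2 = 1/4).
Summing one r·B term per recipient: 4·0.5·0.0443 + 2·0.125·0.55 + 3·0.25·0.361 + 1·0.25·0.287 = 0.5686.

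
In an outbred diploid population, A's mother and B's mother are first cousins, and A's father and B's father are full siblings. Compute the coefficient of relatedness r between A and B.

0.15625

With two independent routes of shared ancestry, r is the sum of the two contributions.
A and B are related in two ways: second cousins through their mothers (r = 1/32) and first cousins through their fathers (r = 1/8).
r = 1/32 + 1/8 = 0.15625.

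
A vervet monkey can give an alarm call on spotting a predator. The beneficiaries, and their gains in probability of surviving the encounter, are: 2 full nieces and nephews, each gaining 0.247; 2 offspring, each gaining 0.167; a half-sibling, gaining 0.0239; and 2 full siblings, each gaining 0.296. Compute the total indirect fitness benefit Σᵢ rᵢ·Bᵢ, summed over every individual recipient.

r to a full niece or nephew = 1/4 (full aunt/uncle↔niece/nephew: two paths of length 3 through the shared grandparent pair: r = 2·(1/2)^3 = 1/4).
r to an offspring = 1/2 (one parent–offspring link: r = (1/2)^1 = 1/2).
r to a half-sibling = 1/4 (half-sibs share one parent — one path of length 2: r = (1/2)^2 = 1/4).
r to a full sibling = 0.5 (full sibs share both parents — two paths of length 2: r = 2·(1/2)^2 = 1/2).
Summing one r·B term per recipient: 2·0.25·0.247 + 2·0.5·0.167 + 1·0.25·0.0239 + 2·0.5·0.296 = 0.592475.

0.592475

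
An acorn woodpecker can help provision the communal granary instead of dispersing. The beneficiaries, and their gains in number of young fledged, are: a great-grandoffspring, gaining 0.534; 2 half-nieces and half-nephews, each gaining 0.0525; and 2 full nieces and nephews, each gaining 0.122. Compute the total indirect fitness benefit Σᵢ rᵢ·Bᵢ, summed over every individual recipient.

0.140875

r to a great-grandoffspring = 0.125 (three parent–offspring links: r = (1/2)^3 = 1/8).
r to a half-niece or half-nephew = 1/8 (half-aunt/uncle↔niece/nephew: one path of length 3: r = (1/2)^3 = 1/8).
r to a full niece or nephew = 1/4 (full aunt/uncle↔niece/nephew: two paths of length 3 through the shared grandparent pair: r = 2·(1/2)^3 = 1/4).
Summing one r·B term per recipient: 1·0.125·0.534 + 2·0.125·0.0525 + 2·0.25·0.122 = 0.140875.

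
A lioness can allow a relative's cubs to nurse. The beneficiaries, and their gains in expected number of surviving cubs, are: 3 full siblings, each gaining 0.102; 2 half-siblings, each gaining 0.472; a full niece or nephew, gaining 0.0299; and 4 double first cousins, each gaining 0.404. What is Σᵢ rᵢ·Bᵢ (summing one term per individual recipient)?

r to a full sibling = 0.5 (full sibs share both parents — two paths of length 2: r = 2·(1/2)^2 = 1/2).
r to a half-sibling = 0.25 (half-sibs share one parent — one path of length 2: r = (1/2)^2 = 1/4).
r to a full niece or nephew = 1/4 (full aunt/uncle↔niece/nephew: two paths of length 3 through the shared grandparent pair: r = 2·(1/2)^3 = 1/4).
r to a double first cousin = 0.25 (double first cousins share both grandparent pairs — four paths of length 4: r = 4·(1/2)^4 = 1/4).
Summing one r·B term per recipient: 3·0.5·0.102 + 2·0.25·0.472 + 1·0.25·0.0299 + 4·0.25·0.404 = 0.800475.

0.800475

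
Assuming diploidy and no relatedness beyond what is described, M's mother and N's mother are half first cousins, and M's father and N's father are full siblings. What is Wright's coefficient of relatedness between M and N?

Relatedness sums over independent paths through distinct common ancestors.
M and N are related in two ways: half second cousins through their mothers (r = 1/64) and first cousins through their fathers (r = 1/8).
r = 1/64 + 1/8 = 9/64 = 0.140625.

0.140625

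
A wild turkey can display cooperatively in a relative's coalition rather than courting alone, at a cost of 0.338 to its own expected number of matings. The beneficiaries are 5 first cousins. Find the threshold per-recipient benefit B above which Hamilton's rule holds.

0.5408

r to a first cousin = 1/8 (first cousins share one grandparent pair — two paths of length 4: r = 2·(1/2)^4 = 1/8).
Hamilton's rule with n recipients of equal r: n·r·B > C, so B > C/(n·r) = 0.338/(5·0.125) = 0.5408.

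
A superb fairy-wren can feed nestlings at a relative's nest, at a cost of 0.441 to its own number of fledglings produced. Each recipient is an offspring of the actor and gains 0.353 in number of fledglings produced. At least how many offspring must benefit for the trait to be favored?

r to an offspring = 1/2 (one parent–offspring link: r = (1/2)^1 = 1/2).
Hamilton's rule: n·r·B > C  ⇒  n > C/(r·B) = 0.441/(0.5·0.353) = 2.499.
The smallest integer exceeding 2.499 is 3.

3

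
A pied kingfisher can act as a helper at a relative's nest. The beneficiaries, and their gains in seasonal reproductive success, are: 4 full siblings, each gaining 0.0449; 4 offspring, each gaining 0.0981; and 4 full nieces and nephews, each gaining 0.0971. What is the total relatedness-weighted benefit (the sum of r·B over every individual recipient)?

r to a full sibling = 0.5 (full sibs share both parents — two paths of length 2: r = 2·(1/2)^2 = 1/2).
r to an offspring = 0.5 (one parent–offspring link: r = (1/2)^1 = 1/2).
r to a full niece or nephew = 0.25 (full aunt/uncle↔niece/nephew: two paths of length 3 through the shared grandparent pair: r = 2·(1/2)^3 = 1/4).
Summing one r·B term per recipient: 4·0.5·0.0449 + 4·0.5·0.0981 + 4·0.25·0.0971 = 0.3831.

0.3831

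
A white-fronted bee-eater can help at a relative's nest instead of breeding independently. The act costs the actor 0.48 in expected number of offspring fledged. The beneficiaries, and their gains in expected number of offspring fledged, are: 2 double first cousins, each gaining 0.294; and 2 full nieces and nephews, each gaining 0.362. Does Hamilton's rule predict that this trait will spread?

Hamilton's rule: the trait is favored when the sum of r·B over every recipient exceeds the actor's cost C.
r to a double first cousin = 1/4 (double first cousins share both grandparent pairs — four paths of length 4: r = 4·(1/2)^4 = 1/4).
r to a full niece or nephew = 1/4 (full aunt/uncle↔niece/nephew: two paths of length 3 through the shared grandparent pair: r = 2·(1/2)^3 = 1/4).
Summing one r·B term per recipient: 2·0.25·0.294 + 2·0.25·0.362 = 0.328.
0.328 < 0.48: the indirect benefit is less than the cost.

No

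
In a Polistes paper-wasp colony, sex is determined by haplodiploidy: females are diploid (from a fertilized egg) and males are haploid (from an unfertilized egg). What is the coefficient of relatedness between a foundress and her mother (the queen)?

0.5

One meiotic link between diploid queen and diploid daughter: r = 1/2.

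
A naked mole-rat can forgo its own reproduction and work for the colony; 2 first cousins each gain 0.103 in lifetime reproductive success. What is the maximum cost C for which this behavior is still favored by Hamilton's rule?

r to a first cousin = 0.125 (first cousins share one grandparent pair — two paths of length 4: r = 2·(1/2)^4 = 1/8).
Hamilton's rule: n·r·B > C, so the trait is favored while C < n·r·B = 2·0.125·0.103 = 0.02575.

0.02575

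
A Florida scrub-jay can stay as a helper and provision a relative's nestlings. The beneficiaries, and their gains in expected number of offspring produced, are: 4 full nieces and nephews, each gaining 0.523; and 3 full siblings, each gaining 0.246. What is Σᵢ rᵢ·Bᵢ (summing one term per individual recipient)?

r to a full niece or nephew = 1/4 (full aunt/uncle↔niece/nephew: two paths of length 3 through the shared grandparent pair: r = 2·(1/2)^3 = 1/4).
r to a full sibling = 1/2 (full sibs share both parents — two paths of length 2: r = 2·(1/2)^2 = 1/2).
Summing one r·B term per recipient: 4·0.25·0.523 + 3·0.5·0.246 = 0.892.

0.892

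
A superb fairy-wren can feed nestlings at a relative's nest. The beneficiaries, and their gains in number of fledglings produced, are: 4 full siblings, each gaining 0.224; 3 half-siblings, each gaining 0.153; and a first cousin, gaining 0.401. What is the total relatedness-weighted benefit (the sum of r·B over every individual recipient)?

r to a full sibling = 0.5 (full sibs share both parents — two paths of length 2: r = 2·(1/2)^2 = 1/2).
r to a half-sibling = 0.25 (half-sibs share one parent — one path of length 2: r = (1/2)^2 = 1/4).
r to a first cousin = 0.125 (first cousins share one grandparent pair — two paths of length 4: r = 2·(1/2)^4 = 1/8).
Summing one r·B term per recipient: 4·0.5·0.224 + 3·0.25·0.153 + 1·0.125·0.401 = 0.612875.

0.612875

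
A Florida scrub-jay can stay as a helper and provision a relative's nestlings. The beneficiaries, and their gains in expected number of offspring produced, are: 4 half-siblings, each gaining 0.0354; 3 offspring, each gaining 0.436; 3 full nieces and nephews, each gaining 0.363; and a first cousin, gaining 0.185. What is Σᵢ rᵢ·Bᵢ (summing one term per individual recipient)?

0.984775

r to a half-sibling = 1/4 (half-sibs share one parent — one path of length 2: r = (1/2)^2 = 1/4).
r to an offspring = 0.5 (one parent–offspring link: r = (1/2)^1 = 1/2).
r to a full niece or nephew = 1/4 (full aunt/uncle↔niece/nephew: two paths of length 3 through the shared grandparent pair: r = 2·(1/2)^3 = 1/4).
r to a first cousin = 0.125 (first cousins share one grandparent pair — two paths of length 4: r = 2·(1/2)^4 = 1/8).
Summing one r·B term per recipient: 4·0.25·0.0354 + 3·0.5·0.436 + 3·0.25·0.363 + 1·0.125·0.185 = 0.984775.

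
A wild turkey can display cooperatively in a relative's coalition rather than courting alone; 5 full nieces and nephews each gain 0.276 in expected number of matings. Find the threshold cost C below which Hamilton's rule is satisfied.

0.345

r to a full niece or nephew = 1/4 (full aunt/uncle↔niece/nephew: two paths of length 3 through the shared grandparent pair: r = 2·(1/2)^3 = 1/4).
Hamilton's rule: n·r·B > C, so the trait is favored while C < n·r·B = 5·0.25·0.276 = 0.345.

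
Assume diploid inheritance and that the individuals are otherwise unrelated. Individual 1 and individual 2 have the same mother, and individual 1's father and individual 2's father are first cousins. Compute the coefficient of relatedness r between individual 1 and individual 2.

Independent pedigree routes through distinct common ancestors add.
Individual 1 and individual 2 are related in two ways: half-sibs through their shared mother (r = 1/4) and second cousins through their fathers (r = 1/32).
r = 1/4 + 1/32 = 0.28125.

0.28125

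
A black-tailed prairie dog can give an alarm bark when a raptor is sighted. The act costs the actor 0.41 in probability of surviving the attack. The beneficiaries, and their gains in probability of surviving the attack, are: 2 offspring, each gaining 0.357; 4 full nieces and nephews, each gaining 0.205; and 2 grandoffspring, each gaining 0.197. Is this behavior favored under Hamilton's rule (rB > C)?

Yes

Hamilton's rule: the trait is favored when the sum of r·B over every recipient exceeds the actor's cost C.
r to an offspring = 1/2 (one parent–offspring link: r = (1/2)^1 = 1/2).
r to a full niece or nephew = 0.25 (full aunt/uncle↔niece/nephew: two paths of length 3 through the shared grandparent pair: r = 2·(1/2)^3 = 1/4).
r to a grandoffspring = 1/4 (two parent–offspring links: r = (1/2)^2 = 1/4).
Summing one r·B term per recipient: 2·0.5·0.357 + 4·0.25·0.205 + 2·0.25·0.197 = 0.6605.
0.6605 > 0.41: the indirect benefit exceeds the cost.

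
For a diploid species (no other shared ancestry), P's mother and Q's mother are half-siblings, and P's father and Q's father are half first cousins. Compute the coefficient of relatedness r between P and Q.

0.078125

Relatedness sums over independent paths through distinct common ancestors.
P and Q are related in two ways: half first cousins through their mothers (r = 1/16) and half second cousins through their fathers (r = 1/64).
r = 1/16 + 1/64 = 5/64 = 0.078125.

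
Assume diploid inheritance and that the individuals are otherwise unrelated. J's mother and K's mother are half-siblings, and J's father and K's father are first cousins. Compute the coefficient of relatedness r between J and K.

Independent pedigree routes through distinct common ancestors add.
J and K are related in two ways: half first cousins through their mothers (r = 1/16) and second cousins through their fathers (r = 1/32).
r = 1/16 + 1/32 = 3/32 = 0.09375.

0.09375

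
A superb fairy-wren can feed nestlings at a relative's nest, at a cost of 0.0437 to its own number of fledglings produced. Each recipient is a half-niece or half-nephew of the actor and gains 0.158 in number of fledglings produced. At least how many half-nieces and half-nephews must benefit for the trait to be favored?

3

r to a half-niece or half-nephew = 1/8 (half-aunt/uncle↔niece/nephew: one path of length 3: r = (1/2)^3 = 1/8).
Hamilton's rule: n·r·B > C  ⇒  n > C/(r·B) = 0.0437/(0.125·0.158) = 2.213.
The smallest integer exceeding 2.213 is 3.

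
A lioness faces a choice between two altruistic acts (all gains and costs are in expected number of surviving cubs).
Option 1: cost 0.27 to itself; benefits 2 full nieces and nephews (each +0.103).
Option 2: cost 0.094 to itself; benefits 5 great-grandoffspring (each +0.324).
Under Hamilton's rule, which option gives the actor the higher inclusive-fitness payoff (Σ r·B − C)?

Option 2

Option 1: r to a full niece or nephew = 0.25.
Option 1: Σ r·B − C = (2·0.25·0.103) − 0.27 = -0.2185.
Option 2: r to a great-grandoffspring = 0.125.
Option 2: Σ r·B − C = (5·0.125·0.324) − 0.094 = 0.1085.
Option 2 has the higher net inclusive-fitness payoff.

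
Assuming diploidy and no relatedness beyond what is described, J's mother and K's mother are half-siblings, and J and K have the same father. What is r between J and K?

Wright's path rule: contributions from independent ancestry routes add.
J and K are related in two ways: half first cousins through their mothers (r = 1/16) and half-sibs through their shared father (r = 1/4).
r = 1/16 + 1/4 = 0.3125.

0.3125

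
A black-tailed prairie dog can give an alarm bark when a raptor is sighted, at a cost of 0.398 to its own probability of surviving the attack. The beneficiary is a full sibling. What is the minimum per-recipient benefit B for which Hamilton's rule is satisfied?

r to a full sibling = 0.5 (full sibs share both parents — two paths of length 2: r = 2·(1/2)^2 = 1/2).
Hamilton's rule with n recipients of equal r: n·r·B > C, so B > C/(n·r) = 0.398/(1·0.5) = 0.796.

0.796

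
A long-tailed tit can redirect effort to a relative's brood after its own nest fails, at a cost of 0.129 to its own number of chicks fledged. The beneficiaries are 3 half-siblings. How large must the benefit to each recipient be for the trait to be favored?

0.172

r to a half-sibling = 0.25 (half-sibs share one parent — one path of length 2: r = (1/2)^2 = 1/4).
Hamilton's rule with n recipients of equal r: n·r·B > C, so B > C/(n·r) = 0.129/(3·0.25) = 0.172.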